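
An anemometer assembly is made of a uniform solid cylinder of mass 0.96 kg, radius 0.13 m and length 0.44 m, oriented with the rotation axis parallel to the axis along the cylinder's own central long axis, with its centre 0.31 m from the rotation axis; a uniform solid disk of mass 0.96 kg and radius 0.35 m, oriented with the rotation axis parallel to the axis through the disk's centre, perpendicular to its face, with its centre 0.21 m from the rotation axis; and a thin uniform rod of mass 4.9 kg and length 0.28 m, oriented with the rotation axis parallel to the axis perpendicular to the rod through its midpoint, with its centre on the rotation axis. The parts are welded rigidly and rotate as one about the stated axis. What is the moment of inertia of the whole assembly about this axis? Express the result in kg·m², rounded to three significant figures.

Solid cylinder: I_cm = (1/2)MR² = (1/2)(0.96)(0.13)² = 0.008112 kg·m²; centre at d = 0.31 m, so the parallel axis theorem gives I = 0.008112 + (0.96)(0.31)² = 0.10037 kg·m².
Solid disk: I_cm = (1/2)MR² = (1/2)(0.96)(0.35)² = 0.0588 kg·m²; centre at d = 0.21 m, so the parallel axis theorem gives I = 0.0588 + (0.96)(0.21)² = 0.10114 kg·m².
Thin rod: I_cm = (1/12)ML² = (1/12)(4.9)(0.28)² = 0.032013 kg·m²; axis through the centre, so I = 0.032013 kg·m².
Total I = 0.10037 + 0.10114 + 0.032013 = 0.23352 kg·m².

0.234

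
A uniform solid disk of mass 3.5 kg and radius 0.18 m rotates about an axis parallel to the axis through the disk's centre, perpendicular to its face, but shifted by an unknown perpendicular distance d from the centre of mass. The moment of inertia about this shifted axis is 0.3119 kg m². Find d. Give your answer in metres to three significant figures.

About the centre-of-mass axis, I_cm = (1/2)MR² = (1/2)(3.5)(0.18)² = 0.0567 kg m².
Parallel axis theorem: I = I_cm + Md², so Md² = 0.3119 − 0.0567 = 0.2552 kg m².
d = √(0.2552 / 3.5) = 0.27003 m.

0.270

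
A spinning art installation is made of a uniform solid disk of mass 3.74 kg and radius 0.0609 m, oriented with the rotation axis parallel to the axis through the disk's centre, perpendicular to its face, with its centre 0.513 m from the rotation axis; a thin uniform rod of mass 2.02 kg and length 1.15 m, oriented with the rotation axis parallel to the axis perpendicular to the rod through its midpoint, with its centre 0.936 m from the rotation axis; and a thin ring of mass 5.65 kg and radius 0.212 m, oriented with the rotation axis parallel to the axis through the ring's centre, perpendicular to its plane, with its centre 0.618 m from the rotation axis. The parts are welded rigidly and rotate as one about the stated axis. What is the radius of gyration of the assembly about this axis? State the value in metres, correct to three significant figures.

Solid disk: I_cm = (1/2)MR² = (1/2)(3.74)(0.0609)² = 0.0069355 kg m^2; centre at d = 0.513 m, so I = I_cm + Md² gives I = 0.0069355 + (3.74)(0.513)² = 0.99119 kg m^2.
Thin rod: I_cm = (1/12)ML² = (1/12)(2.02)(1.15)² = 0.22262 kg m^2; centre at d = 0.936 m, so I = I_cm + Md² gives I = 0.22262 + (2.02)(0.936)² = 1.9923 kg m^2.
Thin ring: I_cm = MR² = (5.65)(0.212)² = 0.25393 kg m^2; centre at d = 0.618 m, so I = I_cm + Md² gives I = 0.25393 + (5.65)(0.618)² = 2.4118 kg m^2.
Total I = 5.3953 kg m^2; total mass M = 11.41 kg.
k = √(I/M) = √(5.3953/11.41) = 0.68765 m.

0.688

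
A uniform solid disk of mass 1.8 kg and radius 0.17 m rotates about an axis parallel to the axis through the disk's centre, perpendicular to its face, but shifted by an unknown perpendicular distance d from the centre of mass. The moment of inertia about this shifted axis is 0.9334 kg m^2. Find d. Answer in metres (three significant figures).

0.710

About the centre-of-mass axis, I_cm = (1/2)MR² = (1/2)(1.8)(0.17)² = 0.02601 kg m^2.
Parallel axis theorem: I = I_cm + Md², so Md² = 0.9334 − 0.02601 = 0.90739 kg m^2.
d = √(0.90739 / 1.8) = 0.71 m.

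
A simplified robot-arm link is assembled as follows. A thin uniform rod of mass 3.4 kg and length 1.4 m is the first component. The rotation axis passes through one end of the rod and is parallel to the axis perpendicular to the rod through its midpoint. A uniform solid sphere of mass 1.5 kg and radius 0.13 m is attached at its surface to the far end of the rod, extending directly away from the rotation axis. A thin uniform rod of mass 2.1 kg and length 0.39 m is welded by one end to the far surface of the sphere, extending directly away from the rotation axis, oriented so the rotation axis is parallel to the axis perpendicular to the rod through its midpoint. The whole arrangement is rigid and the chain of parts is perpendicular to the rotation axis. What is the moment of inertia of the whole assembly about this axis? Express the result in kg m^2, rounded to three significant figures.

13.0

Thin rod: I_cm = (1/12)ML² = (1/12)(3.4)(1.4)² = 0.55533 kg m^2; centre at d = 0.7 m, so I = I_cm + Md² gives I = 0.55533 + (3.4)(0.7)² = 2.2213 kg m^2.
Solid sphere: I_cm = (2/5)MR² = (2/5)(1.5)(0.13)² = 0.01014 kg m^2; centre at d = 0.7 + 0.7 + 0.13 = 1.53 m, so I = I_cm + Md² gives I = 0.01014 + (1.5)(1.53)² = 3.5215 kg m^2.
Thin rod: I_cm = (1/12)ML² = (1/12)(2.1)(0.39)² = 0.026618 kg m^2; centre at d = 0.7 + 0.7 + 0.13 + 0.13 + 0.195 = 1.855 m, so I = I_cm + Md² gives I = 0.026618 + (2.1)(1.855)² = 7.2528 kg m^2.
Total I = 2.2213 + 3.5215 + 7.2528 = 12.996 kg m^2.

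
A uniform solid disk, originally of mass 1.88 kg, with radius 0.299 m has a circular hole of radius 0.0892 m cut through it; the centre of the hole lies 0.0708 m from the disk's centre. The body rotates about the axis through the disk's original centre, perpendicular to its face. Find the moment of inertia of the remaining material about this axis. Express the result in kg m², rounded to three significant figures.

0.0825

Unpierced body about its centre: I₀ = (1/2)MR² = (1/2)(1.88)(0.299)² = 0.084037 kg m².
The removed disk has mass m = M·(r/R)² = (1.88)(0.0892/0.299)² = 0.16732 kg (same uniform areal density).
Its moment of inertia about the rotation axis (parallel-axis theorem): I_hole = (1/2)mr² + md² = (1/2)(0.16732)(0.0892)² + (0.16732)(0.0708)² = 0.0015044 kg m².
Treating the hole as negative mass, I = I₀ − I_hole = 0.084037 − 0.0015044 = 0.082533 kg m².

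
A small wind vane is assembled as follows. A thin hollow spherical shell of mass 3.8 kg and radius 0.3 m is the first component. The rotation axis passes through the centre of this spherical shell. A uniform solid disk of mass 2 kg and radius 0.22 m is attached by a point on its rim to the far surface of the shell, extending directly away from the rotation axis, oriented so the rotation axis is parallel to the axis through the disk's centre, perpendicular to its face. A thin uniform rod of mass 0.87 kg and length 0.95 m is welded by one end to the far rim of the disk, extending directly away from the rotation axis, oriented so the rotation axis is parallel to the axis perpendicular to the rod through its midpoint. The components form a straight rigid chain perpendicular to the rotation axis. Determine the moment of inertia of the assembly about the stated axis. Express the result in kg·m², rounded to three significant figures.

2.17

Spherical shell: I_cm = (2/3)MR² = (2/3)(3.8)(0.3)² = 0.228 kg·m²; axis through the centre, so I = 0.228 kg·m².
Solid disk: I_cm = (1/2)MR² = (1/2)(2)(0.22)² = 0.0484 kg·m²; centre at d = 0.3 + 0.22 = 0.52 m, so the parallel axis theorem gives I = 0.0484 + (2)(0.52)² = 0.5892 kg·m².
Thin rod: I_cm = (1/12)ML² = (1/12)(0.87)(0.95)² = 0.065431 kg·m²; centre at d = 0.3 + 0.22 + 0.22 + 0.475 = 1.215 m, so the parallel axis theorem gives I = 0.065431 + (0.87)(1.215)² = 1.3497 kg·m².
Total I = 0.228 + 0.5892 + 1.3497 = 2.1669 kg·m².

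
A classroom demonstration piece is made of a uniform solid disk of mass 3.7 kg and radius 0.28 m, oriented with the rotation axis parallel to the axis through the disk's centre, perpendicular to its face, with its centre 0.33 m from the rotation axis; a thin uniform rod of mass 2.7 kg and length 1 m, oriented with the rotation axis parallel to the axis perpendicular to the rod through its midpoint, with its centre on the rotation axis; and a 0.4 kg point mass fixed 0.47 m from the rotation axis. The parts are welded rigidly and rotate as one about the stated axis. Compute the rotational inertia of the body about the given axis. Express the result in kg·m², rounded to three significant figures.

Solid disk: I_cm = (1/2)MR² = (1/2)(3.7)(0.28)² = 0.14504 kg·m²; centre at d = 0.33 m, so I = I_cm + Md² gives I = 0.14504 + (3.7)(0.33)² = 0.54797 kg·m².
Thin rod: I_cm = (1/12)ML² = (1/12)(2.7)(1)² = 0.225 kg·m²; axis through the centre, so I = 0.225 kg·m².
Point mass: I_cm = 0; centre at d = 0.47 m, so I = I_cm + Md² gives I = 0 + (0.4)(0.47)² = 0.08836 kg·m².
Total I = 0.54797 + 0.225 + 0.08836 = 0.86133 kg·m².

0.861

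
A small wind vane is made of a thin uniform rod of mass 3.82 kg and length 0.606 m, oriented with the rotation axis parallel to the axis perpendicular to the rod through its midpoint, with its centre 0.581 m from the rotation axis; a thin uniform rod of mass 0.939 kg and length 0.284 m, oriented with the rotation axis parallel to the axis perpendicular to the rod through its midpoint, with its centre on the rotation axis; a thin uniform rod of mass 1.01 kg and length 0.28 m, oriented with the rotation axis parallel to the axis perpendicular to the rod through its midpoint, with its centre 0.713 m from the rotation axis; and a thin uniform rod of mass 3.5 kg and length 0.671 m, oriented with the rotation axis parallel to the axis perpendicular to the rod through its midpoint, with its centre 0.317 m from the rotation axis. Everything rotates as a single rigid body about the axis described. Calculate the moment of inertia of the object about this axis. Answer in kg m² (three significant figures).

Thin rod: I_cm = (1/12)ML² = (1/12)(3.82)(0.606)² = 0.1169 kg m²; centre at d = 0.581 m, so the parallel axis theorem gives I = 0.1169 + (3.82)(0.581)² = 1.4064 kg m².
Thin rod: I_cm = (1/12)ML² = (1/12)(0.939)(0.284)² = 0.0063113 kg m²; axis through the centre, so I = 0.0063113 kg m².
Thin rod: I_cm = (1/12)ML² = (1/12)(1.01)(0.28)² = 0.0065987 kg m²; centre at d = 0.713 m, so the parallel axis theorem gives I = 0.0065987 + (1.01)(0.713)² = 0.52005 kg m².
Thin rod: I_cm = (1/12)ML² = (1/12)(3.5)(0.671)² = 0.13132 kg m²; centre at d = 0.317 m, so the parallel axis theorem gives I = 0.13132 + (3.5)(0.317)² = 0.48303 kg m².
Total I = 1.4064 + 0.0063113 + 0.52005 + 0.48303 = 2.4158 kg m².

2.42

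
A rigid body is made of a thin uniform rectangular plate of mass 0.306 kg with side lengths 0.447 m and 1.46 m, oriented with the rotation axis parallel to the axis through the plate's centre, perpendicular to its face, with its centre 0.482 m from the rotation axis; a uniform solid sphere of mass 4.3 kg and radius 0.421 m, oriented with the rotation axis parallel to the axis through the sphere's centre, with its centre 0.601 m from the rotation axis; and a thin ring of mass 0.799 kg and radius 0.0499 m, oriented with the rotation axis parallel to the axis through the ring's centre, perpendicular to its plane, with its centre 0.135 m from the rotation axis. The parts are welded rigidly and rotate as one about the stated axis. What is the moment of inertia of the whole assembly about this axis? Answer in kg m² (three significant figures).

2.01

Rectangular plate: I_cm = (1/12)M(a²+b²) = (1/12)(0.306)[(0.447)² + (1.46)²] = 0.059451 kg m²; centre at d = 0.482 m, so I = I_cm + Md² gives I = 0.059451 + (0.306)(0.482)² = 0.13054 kg m².
Solid sphere: I_cm = (2/5)MR² = (2/5)(4.3)(0.421)² = 0.30485 kg m²; centre at d = 0.601 m, so I = I_cm + Md² gives I = 0.30485 + (4.3)(0.601)² = 1.858 kg m².
Thin ring: I_cm = MR² = (0.799)(0.0499)² = 0.0019895 kg m²; centre at d = 0.135 m, so I = I_cm + Md² gives I = 0.0019895 + (0.799)(0.135)² = 0.016551 kg m².
Total I = 0.13054 + 1.858 + 0.016551 = 2.0051 kg m².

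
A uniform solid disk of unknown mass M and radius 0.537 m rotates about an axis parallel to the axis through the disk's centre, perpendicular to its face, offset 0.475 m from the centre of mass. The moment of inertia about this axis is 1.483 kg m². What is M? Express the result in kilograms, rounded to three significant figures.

I = I_cm + Md² = (1/2)MR² + Md² = M·[0.5·(0.537)² + (0.475)²] = M·0.36981.
So M = 1.483 / 0.36981 = 4.0102 kg.

4.01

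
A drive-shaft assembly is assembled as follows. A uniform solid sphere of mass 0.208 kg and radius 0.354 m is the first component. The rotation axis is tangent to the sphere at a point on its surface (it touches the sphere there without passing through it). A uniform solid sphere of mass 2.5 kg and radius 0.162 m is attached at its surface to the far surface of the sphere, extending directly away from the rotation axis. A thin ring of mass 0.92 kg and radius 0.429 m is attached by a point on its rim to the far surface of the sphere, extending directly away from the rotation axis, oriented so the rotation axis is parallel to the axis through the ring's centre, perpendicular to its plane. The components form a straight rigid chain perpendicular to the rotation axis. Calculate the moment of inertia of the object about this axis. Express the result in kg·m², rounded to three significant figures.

Solid sphere: I_cm = (2/5)MR² = (2/5)(0.208)(0.354)² = 0.010426 kg·m²; centre at d = 0.354 m, so the parallel axis theorem gives I = 0.010426 + (0.208)(0.354)² = 0.036492 kg·m².
Solid sphere: I_cm = (2/5)MR² = (2/5)(2.5)(0.162)² = 0.026244 kg·m²; centre at d = 0.354 + 0.354 + 0.162 = 0.87 m, so the parallel axis theorem gives I = 0.026244 + (2.5)(0.87)² = 1.9185 kg·m².
Thin ring: I_cm = MR² = (0.92)(0.429)² = 0.16932 kg·m²; centre at d = 0.354 + 0.354 + 0.162 + 0.162 + 0.429 = 1.461 m, so the parallel axis theorem gives I = 0.16932 + (0.92)(1.461)² = 2.1331 kg·m².
Total I = 0.036492 + 1.9185 + 2.1331 = 4.0881 kg·m².

4.09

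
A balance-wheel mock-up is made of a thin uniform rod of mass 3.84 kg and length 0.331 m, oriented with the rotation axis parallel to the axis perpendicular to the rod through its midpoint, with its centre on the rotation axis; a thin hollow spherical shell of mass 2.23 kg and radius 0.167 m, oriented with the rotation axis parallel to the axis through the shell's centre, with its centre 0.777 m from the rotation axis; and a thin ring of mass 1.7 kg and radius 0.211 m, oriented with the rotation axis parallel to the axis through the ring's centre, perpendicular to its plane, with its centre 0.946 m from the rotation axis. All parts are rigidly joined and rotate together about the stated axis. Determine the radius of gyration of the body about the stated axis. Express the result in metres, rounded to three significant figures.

0.623

Thin rod: I_cm = (1/12)ML² = (1/12)(3.84)(0.331)² = 0.03506 kg m²; axis through the centre, so I = 0.03506 kg m².
Spherical shell: I_cm = (2/3)MR² = (2/3)(2.23)(0.167)² = 0.041462 kg m²; centre at d = 0.777 m, so I = I_cm + Md² gives I = 0.041462 + (2.23)(0.777)² = 1.3878 kg m².
Thin ring: I_cm = MR² = (1.7)(0.211)² = 0.075686 kg m²; centre at d = 0.946 m, so I = I_cm + Md² gives I = 0.075686 + (1.7)(0.946)² = 1.597 kg m².
Total I = 3.0199 kg m²; total mass M = 7.77 kg.
k = √(I/M) = √(3.0199/7.77) = 0.62343 m.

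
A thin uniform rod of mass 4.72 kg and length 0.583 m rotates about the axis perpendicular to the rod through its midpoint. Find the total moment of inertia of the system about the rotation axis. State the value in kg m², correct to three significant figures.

0.134

I_cm = (1/12)ML² = (1/12)(4.72)(0.583)² = 0.13369 kg m²; axis through the centre, so I = 0.13369 kg m².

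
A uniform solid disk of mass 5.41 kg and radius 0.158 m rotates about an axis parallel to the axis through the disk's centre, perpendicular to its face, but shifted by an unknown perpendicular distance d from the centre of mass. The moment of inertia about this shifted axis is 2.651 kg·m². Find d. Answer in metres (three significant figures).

About the centre-of-mass axis, I_cm = (1/2)MR² = (1/2)(5.41)(0.158)² = 0.067528 kg·m².
Parallel axis theorem: I = I_cm + Md², so Md² = 2.651 − 0.067528 = 2.5835 kg·m².
d = √(2.5835 / 5.41) = 0.69104 m.

0.691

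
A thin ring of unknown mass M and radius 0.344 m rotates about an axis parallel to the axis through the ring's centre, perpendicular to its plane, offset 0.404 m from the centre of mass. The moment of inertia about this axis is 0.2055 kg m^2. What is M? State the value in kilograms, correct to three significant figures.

I = I_cm + Md² = MR² + Md² = M·[1·(0.344)² + (0.404)²] = M·0.28155.
So M = 0.2055 / 0.28155 = 0.72988 kg.

0.730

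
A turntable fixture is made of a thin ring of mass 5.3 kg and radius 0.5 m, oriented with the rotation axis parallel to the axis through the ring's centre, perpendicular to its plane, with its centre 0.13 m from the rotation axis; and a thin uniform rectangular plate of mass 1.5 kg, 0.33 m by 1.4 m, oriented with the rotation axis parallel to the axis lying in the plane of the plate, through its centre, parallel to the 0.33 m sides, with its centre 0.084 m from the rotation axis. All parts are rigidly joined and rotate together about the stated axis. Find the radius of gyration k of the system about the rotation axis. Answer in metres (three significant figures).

0.496

Thin ring: I_cm = MR² = (5.3)(0.5)² = 1.325 kg m^2; centre at d = 0.13 m, so I = I_cm + Md² gives I = 1.325 + (5.3)(0.13)² = 1.4146 kg m^2.
Rectangular plate: I_cm = (1/12)Mb² = (1/12)(1.5)(1.4)² = 0.245 kg m^2; centre at d = 0.084 m, so I = I_cm + Md² gives I = 0.245 + (1.5)(0.084)² = 0.25558 kg m^2.
Total I = 1.6702 kg m^2; total mass M = 6.8 kg.
k = √(I/M) = √(1.6702/6.8) = 0.49559 m.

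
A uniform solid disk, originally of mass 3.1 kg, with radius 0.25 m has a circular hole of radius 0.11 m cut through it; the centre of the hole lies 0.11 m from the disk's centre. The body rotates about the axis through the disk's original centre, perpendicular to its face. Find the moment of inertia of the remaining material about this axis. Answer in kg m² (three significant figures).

Unpierced body about its centre: I₀ = (1/2)MR² = (1/2)(3.1)(0.25)² = 0.096875 kg m².
The removed disk has mass m = M·(r/R)² = (3.1)(0.11/0.25)² = 0.60016 kg (same uniform areal density).
Its moment of inertia about the rotation axis (parallel-axis theorem): I_hole = (1/2)mr² + md² = (1/2)(0.60016)(0.11)² + (0.60016)(0.11)² = 0.010893 kg m².
Treating the hole as negative mass, I = I₀ − I_hole = 0.096875 − 0.010893 = 0.085982 kg m².

0.0860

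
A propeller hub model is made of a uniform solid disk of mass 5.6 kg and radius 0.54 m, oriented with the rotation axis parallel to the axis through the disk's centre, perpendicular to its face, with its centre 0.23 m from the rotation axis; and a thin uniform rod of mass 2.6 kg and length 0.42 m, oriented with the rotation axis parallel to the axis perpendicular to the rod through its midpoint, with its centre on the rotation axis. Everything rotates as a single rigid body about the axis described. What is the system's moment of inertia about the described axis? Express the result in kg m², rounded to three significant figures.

1.15

Solid disk: I_cm = (1/2)MR² = (1/2)(5.6)(0.54)² = 0.81648 kg m²; centre at d = 0.23 m, so the parallel axis theorem gives I = 0.81648 + (5.6)(0.23)² = 1.1127 kg m².
Thin rod: I_cm = (1/12)ML² = (1/12)(2.6)(0.42)² = 0.03822 kg m²; axis through the centre, so I = 0.03822 kg m².
Total I = 1.1127 + 0.03822 = 1.1509 kg m².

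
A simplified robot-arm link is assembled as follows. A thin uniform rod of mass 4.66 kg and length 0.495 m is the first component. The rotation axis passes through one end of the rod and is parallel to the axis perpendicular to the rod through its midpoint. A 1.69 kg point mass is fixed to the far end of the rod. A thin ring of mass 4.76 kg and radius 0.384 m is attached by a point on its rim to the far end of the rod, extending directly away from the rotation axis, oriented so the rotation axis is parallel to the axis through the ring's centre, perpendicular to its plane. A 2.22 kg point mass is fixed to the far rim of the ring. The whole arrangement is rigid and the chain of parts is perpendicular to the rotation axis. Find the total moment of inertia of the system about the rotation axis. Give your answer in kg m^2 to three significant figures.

8.72

Thin rod: I_cm = (1/12)ML² = (1/12)(4.66)(0.495)² = 0.095151 kg m^2; centre at d = 0.2475 m, so the parallel axis theorem gives I = 0.095151 + (4.66)(0.2475)² = 0.38061 kg m^2.
Point mass: I_cm = 0; centre at d = 0.2475 + 0.2475 = 0.495 m, so the parallel axis theorem gives I = 0 + (1.69)(0.495)² = 0.41409 kg m^2.
Thin ring: I_cm = MR² = (4.76)(0.384)² = 0.70189 kg m^2; centre at d = 0.2475 + 0.2475 + 0.384 = 0.879 m, so the parallel axis theorem gives I = 0.70189 + (4.76)(0.879)² = 4.3797 kg m^2.
Point mass: I_cm = 0; centre at d = 0.2475 + 0.2475 + 0.384 + 0.384 = 1.263 m, so the parallel axis theorem gives I = 0 + (2.22)(1.263)² = 3.5413 kg m^2.
Total I = 0.38061 + 0.41409 + 4.3797 + 3.5413 = 8.7156 kg m^2.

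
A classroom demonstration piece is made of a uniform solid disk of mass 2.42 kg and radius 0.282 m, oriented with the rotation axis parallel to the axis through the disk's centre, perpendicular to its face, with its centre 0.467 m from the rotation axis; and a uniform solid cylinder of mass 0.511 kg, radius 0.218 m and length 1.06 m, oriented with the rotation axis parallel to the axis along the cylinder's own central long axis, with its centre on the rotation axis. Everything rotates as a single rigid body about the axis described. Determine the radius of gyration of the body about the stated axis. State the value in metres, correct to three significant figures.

0.466

Solid disk: I_cm = (1/2)MR² = (1/2)(2.42)(0.282)² = 0.096224 kg·m²; centre at d = 0.467 m, so I = I_cm + Md² gives I = 0.096224 + (2.42)(0.467)² = 0.624 kg·m².
Solid cylinder: I_cm = (1/2)MR² = (1/2)(0.511)(0.218)² = 0.012142 kg·m²; axis through the centre, so I = 0.012142 kg·m².
Total I = 0.63614 kg·m²; total mass M = 2.931 kg.
k = √(I/M) = √(0.63614/2.931) = 0.46587 m.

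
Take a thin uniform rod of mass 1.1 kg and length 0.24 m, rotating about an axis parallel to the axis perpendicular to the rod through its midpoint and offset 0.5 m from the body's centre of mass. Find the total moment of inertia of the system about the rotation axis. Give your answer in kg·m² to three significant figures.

0.280

I_cm = (1/12)ML² = (1/12)(1.1)(0.24)² = 0.00528 kg·m²; centre at d = 0.5 m, so the parallel axis theorem gives I = 0.00528 + (1.1)(0.5)² = 0.28028 kg·m².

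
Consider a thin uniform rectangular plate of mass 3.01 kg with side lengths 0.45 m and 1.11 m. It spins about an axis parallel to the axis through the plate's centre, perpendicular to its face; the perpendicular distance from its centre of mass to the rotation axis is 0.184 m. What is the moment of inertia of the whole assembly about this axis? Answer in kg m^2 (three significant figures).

0.462

I_cm = (1/12)M(a²+b²) = (1/12)(3.01)[(0.45)² + (1.11)²] = 0.35985 kg m^2; centre at d = 0.184 m, so I = I_cm + Md² gives I = 0.35985 + (3.01)(0.184)² = 0.46175 kg m^2.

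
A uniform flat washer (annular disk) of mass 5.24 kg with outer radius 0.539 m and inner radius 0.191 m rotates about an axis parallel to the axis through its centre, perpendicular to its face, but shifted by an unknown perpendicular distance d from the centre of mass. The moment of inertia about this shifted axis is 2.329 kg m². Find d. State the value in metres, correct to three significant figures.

0.530

About the centre-of-mass axis, I_cm = (1/2)M(R²+r²) = (1/2)(5.24)[(0.539)² + (0.191)²] = 0.85675 kg m².
Parallel axis theorem: I = I_cm + Md², so Md² = 2.329 − 0.85675 = 1.4723 kg m².
d = √(1.4723 / 5.24) = 0.53006 m.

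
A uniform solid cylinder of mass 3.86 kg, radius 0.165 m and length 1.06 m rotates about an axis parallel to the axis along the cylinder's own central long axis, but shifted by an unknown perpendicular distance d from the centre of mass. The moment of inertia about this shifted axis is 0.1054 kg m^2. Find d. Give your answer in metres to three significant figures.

0.117

About the centre-of-mass axis, I_cm = (1/2)MR² = (1/2)(3.86)(0.165)² = 0.052544 kg m^2.
Parallel axis theorem: I = I_cm + Md², so Md² = 0.1054 − 0.052544 = 0.052856 kg m^2.
d = √(0.052856 / 3.86) = 0.11702 m.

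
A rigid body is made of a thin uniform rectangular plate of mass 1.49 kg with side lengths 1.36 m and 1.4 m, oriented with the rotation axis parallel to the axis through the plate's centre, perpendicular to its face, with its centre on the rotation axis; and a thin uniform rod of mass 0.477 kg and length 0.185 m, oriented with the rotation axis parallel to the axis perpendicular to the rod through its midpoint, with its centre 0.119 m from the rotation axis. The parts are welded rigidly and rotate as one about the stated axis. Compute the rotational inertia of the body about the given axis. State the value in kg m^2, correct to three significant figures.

Rectangular plate: I_cm = (1/12)M(a²+b²) = (1/12)(1.49)[(1.36)² + (1.4)²] = 0.47303 kg m^2; axis through the centre, so I = 0.47303 kg m^2.
Thin rod: I_cm = (1/12)ML² = (1/12)(0.477)(0.185)² = 0.0013604 kg m^2; centre at d = 0.119 m, so the parallel axis theorem gives I = 0.0013604 + (0.477)(0.119)² = 0.0081152 kg m^2.
Total I = 0.47303 + 0.0081152 = 0.48114 kg m^2.

0.481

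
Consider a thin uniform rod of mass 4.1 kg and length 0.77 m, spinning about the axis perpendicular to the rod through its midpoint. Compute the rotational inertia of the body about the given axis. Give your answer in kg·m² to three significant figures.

0.203

I_cm = (1/12)ML² = (1/12)(4.1)(0.77)² = 0.20257 kg·m²; axis through the centre, so I = 0.20257 kg·m².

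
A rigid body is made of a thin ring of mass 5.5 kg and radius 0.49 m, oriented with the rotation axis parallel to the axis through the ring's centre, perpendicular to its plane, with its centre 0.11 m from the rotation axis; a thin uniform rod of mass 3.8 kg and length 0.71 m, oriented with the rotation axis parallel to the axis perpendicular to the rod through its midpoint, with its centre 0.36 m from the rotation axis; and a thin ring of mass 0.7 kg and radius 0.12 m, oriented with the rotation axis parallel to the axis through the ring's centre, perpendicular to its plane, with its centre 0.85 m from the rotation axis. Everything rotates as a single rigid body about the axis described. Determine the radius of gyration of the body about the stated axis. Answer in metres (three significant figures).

0.505

Thin ring: I_cm = MR² = (5.5)(0.49)² = 1.3205 kg m²; centre at d = 0.11 m, so the parallel axis theorem gives I = 1.3205 + (5.5)(0.11)² = 1.3871 kg m².
Thin rod: I_cm = (1/12)ML² = (1/12)(3.8)(0.71)² = 0.15963 kg m²; centre at d = 0.36 m, so the parallel axis theorem gives I = 0.15963 + (3.8)(0.36)² = 0.65211 kg m².
Thin ring: I_cm = MR² = (0.7)(0.12)² = 0.01008 kg m²; centre at d = 0.85 m, so the parallel axis theorem gives I = 0.01008 + (0.7)(0.85)² = 0.51583 kg m².
Total I = 2.555 kg m²; total mass M = 10 kg.
k = √(I/M) = √(2.555/10) = 0.50547 m.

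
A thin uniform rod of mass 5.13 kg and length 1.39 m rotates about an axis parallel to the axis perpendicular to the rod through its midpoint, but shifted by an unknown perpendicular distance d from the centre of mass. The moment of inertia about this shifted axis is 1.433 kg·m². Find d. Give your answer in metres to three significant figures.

About the centre-of-mass axis, I_cm = (1/12)ML² = (1/12)(5.13)(1.39)² = 0.82597 kg·m².
Parallel axis theorem: I = I_cm + Md², so Md² = 1.433 − 0.82597 = 0.60703 kg·m².
d = √(0.60703 / 5.13) = 0.34399 m.

0.344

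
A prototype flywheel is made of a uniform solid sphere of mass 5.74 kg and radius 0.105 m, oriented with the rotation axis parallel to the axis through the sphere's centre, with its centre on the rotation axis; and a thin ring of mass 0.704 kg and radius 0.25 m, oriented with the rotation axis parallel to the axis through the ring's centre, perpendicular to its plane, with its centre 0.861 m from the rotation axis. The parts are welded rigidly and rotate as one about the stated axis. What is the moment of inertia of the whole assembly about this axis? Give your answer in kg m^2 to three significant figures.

Solid sphere: I_cm = (2/5)MR² = (2/5)(5.74)(0.105)² = 0.025313 kg m^2; axis through the centre, so I = 0.025313 kg m^2.
Thin ring: I_cm = MR² = (0.704)(0.25)² = 0.044 kg m^2; centre at d = 0.861 m, so I = I_cm + Md² gives I = 0.044 + (0.704)(0.861)² = 0.56589 kg m^2.
Total I = 0.025313 + 0.56589 = 0.5912 kg m^2.

0.591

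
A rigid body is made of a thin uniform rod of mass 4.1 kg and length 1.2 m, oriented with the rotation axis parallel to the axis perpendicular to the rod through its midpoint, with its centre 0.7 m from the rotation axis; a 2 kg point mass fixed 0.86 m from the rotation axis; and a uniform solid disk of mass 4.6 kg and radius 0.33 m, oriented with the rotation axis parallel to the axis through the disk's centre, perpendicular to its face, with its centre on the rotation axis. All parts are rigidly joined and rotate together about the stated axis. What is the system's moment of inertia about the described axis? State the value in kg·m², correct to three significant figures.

4.23

Thin rod: I_cm = (1/12)ML² = (1/12)(4.1)(1.2)² = 0.492 kg·m²; centre at d = 0.7 m, so the parallel axis theorem gives I = 0.492 + (4.1)(0.7)² = 2.501 kg·m².
Point mass: I_cm = 0; centre at d = 0.86 m, so the parallel axis theorem gives I = 0 + (2)(0.86)² = 1.4792 kg·m².
Solid disk: I_cm = (1/2)MR² = (1/2)(4.6)(0.33)² = 0.25047 kg·m²; axis through the centre, so I = 0.25047 kg·m².
Total I = 2.501 + 1.4792 + 0.25047 = 4.2307 kg·m².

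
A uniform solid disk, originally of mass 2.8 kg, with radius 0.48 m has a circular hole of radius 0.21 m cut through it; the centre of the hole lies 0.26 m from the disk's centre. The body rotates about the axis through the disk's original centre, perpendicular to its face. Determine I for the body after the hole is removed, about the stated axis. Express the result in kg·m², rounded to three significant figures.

0.275

Unpierced body about its centre: I₀ = (1/2)MR² = (1/2)(2.8)(0.48)² = 0.32256 kg·m².
The removed disk has mass m = M·(r/R)² = (2.8)(0.21/0.48)² = 0.53594 kg (same uniform areal density).
Its moment of inertia about the rotation axis (parallel-axis theorem): I_hole = (1/2)mr² + md² = (1/2)(0.53594)(0.21)² + (0.53594)(0.26)² = 0.048047 kg·m².
Treating the hole as negative mass, I = I₀ − I_hole = 0.32256 − 0.048047 = 0.27451 kg·m².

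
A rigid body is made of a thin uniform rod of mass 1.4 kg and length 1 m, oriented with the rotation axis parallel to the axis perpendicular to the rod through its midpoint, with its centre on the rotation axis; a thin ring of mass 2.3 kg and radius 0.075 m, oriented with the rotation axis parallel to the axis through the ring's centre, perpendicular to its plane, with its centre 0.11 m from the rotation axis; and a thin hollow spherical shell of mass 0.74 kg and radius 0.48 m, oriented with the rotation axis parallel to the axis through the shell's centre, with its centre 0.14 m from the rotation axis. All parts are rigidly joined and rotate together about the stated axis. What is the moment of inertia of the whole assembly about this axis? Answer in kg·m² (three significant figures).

0.286

Thin rod: I_cm = (1/12)ML² = (1/12)(1.4)(1)² = 0.11667 kg·m²; axis through the centre, so I = 0.11667 kg·m².
Thin ring: I_cm = MR² = (2.3)(0.075)² = 0.012937 kg·m²; centre at d = 0.11 m, so I = I_cm + Md² gives I = 0.012937 + (2.3)(0.11)² = 0.040767 kg·m².
Spherical shell: I_cm = (2/3)MR² = (2/3)(0.74)(0.48)² = 0.11366 kg·m²; centre at d = 0.14 m, so I = I_cm + Md² gives I = 0.11366 + (0.74)(0.14)² = 0.12817 kg·m².
Total I = 0.11667 + 0.040767 + 0.12817 = 0.2856 kg·m².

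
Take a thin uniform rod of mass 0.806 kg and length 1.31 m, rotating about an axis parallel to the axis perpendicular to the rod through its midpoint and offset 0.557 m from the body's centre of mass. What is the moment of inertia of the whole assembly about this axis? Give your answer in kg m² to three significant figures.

I_cm = (1/12)ML² = (1/12)(0.806)(1.31)² = 0.11526 kg m²; centre at d = 0.557 m, so the parallel axis theorem gives I = 0.11526 + (0.806)(0.557)² = 0.36533 kg m².

0.365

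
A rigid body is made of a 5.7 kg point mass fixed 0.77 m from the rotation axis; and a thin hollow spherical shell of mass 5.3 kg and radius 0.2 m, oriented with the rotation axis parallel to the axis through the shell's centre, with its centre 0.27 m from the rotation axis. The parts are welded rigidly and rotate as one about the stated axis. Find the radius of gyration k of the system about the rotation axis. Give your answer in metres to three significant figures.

Point mass: I_cm = 0; centre at d = 0.77 m, so I = I_cm + Md² gives I = 0 + (5.7)(0.77)² = 3.3795 kg m².
Spherical shell: I_cm = (2/3)MR² = (2/3)(5.3)(0.2)² = 0.14133 kg m²; centre at d = 0.27 m, so I = I_cm + Md² gives I = 0.14133 + (5.3)(0.27)² = 0.5277 kg m².
Total I = 3.9072 kg m²; total mass M = 11 kg.
k = √(I/M) = √(3.9072/11) = 0.59599 m.

0.596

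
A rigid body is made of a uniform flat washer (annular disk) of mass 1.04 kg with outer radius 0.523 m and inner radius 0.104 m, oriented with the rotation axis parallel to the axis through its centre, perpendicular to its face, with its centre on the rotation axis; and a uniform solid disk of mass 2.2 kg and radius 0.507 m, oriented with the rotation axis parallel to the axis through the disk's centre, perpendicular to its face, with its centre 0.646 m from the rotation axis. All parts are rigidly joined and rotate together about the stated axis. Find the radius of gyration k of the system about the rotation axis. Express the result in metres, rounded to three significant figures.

0.645

Annular disk: I_cm = (1/2)M(R²+r²) = (1/2)(1.04)[(0.523)² + (0.104)²] = 0.14786 kg·m²; axis through the centre, so I = 0.14786 kg·m².
Solid disk: I_cm = (1/2)MR² = (1/2)(2.2)(0.507)² = 0.28275 kg·m²; centre at d = 0.646 m, so I = I_cm + Md² gives I = 0.28275 + (2.2)(0.646)² = 1.2008 kg·m².
Total I = 1.3487 kg·m²; total mass M = 3.24 kg.
k = √(I/M) = √(1.3487/3.24) = 0.64519 m.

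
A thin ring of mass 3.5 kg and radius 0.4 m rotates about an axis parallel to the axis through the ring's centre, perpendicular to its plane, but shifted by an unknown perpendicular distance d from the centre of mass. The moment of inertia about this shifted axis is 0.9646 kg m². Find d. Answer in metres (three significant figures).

About the centre-of-mass axis, I_cm = MR² = (3.5)(0.4)² = 0.56 kg m².
Parallel axis theorem: I = I_cm + Md², so Md² = 0.9646 − 0.56 = 0.4046 kg m².
d = √(0.4046 / 3.5) = 0.34 m.

0.340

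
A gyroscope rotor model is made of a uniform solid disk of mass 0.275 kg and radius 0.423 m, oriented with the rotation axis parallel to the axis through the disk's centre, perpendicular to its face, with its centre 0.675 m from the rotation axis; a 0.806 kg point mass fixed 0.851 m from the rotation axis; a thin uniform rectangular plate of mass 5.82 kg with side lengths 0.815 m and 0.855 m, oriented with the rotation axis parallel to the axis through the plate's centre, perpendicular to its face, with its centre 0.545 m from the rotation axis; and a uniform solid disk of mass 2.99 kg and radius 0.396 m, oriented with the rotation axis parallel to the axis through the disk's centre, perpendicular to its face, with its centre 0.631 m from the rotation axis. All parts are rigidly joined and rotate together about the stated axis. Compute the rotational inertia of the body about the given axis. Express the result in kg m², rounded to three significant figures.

Solid disk: I_cm = (1/2)MR² = (1/2)(0.275)(0.423)² = 0.024603 kg m²; centre at d = 0.675 m, so the parallel axis theorem gives I = 0.024603 + (0.275)(0.675)² = 0.1499 kg m².
Point mass: I_cm = 0; centre at d = 0.851 m, so the parallel axis theorem gives I = 0 + (0.806)(0.851)² = 0.58371 kg m².
Rectangular plate: I_cm = (1/12)M(a²+b²) = (1/12)(5.82)[(0.815)² + (0.855)²] = 0.6767 kg m²; centre at d = 0.545 m, so the parallel axis theorem gives I = 0.6767 + (5.82)(0.545)² = 2.4054 kg m².
Solid disk: I_cm = (1/2)MR² = (1/2)(2.99)(0.396)² = 0.23444 kg m²; centre at d = 0.631 m, so the parallel axis theorem gives I = 0.23444 + (2.99)(0.631)² = 1.4249 kg m².
Total I = 0.1499 + 0.58371 + 2.4054 + 1.4249 = 4.5639 kg m².

4.56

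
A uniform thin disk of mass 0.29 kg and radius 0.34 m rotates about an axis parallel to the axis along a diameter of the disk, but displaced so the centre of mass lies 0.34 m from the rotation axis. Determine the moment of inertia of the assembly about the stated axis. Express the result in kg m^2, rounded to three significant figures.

0.0419

I_cm = (1/4)MR² = (1/4)(0.29)(0.34)² = 0.008381 kg m^2; centre at d = 0.34 m, so I = I_cm + Md² gives I = 0.008381 + (0.29)(0.34)² = 0.041905 kg m^2.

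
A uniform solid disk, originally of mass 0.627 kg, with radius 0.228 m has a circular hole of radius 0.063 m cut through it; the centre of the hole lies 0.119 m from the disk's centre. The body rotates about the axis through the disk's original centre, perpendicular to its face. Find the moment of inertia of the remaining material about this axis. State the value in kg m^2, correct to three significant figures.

0.0155

Unpierced body about its centre: I₀ = (1/2)MR² = (1/2)(0.627)(0.228)² = 0.016297 kg m^2.
The removed disk has mass m = M·(r/R)² = (0.627)(0.063/0.228)² = 0.047872 kg (same uniform areal density).
Its moment of inertia about the rotation axis (parallel-axis theorem): I_hole = (1/2)mr² + md² = (1/2)(0.047872)(0.063)² + (0.047872)(0.119)² = 0.00077291 kg m^2.
Treating the hole as negative mass, I = I₀ − I_hole = 0.016297 − 0.00077291 = 0.015524 kg m^2.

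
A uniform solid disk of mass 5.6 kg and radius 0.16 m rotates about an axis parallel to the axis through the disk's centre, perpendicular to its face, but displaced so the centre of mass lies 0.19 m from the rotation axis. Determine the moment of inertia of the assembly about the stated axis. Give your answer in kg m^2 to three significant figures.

0.274

I_cm = (1/2)MR² = (1/2)(5.6)(0.16)² = 0.07168 kg m^2; centre at d = 0.19 m, so I = I_cm + Md² gives I = 0.07168 + (5.6)(0.19)² = 0.27384 kg m^2.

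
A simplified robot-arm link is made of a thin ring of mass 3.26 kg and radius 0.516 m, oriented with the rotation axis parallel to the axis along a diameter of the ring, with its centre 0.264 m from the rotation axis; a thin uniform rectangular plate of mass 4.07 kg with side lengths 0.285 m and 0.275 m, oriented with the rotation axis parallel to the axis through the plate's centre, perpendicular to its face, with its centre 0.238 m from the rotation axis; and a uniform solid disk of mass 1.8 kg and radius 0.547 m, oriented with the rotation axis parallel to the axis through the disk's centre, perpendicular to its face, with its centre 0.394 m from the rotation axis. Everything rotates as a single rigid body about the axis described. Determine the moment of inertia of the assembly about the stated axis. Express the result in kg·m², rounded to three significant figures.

1.49

Thin ring: I_cm = (1/2)MR² = (1/2)(3.26)(0.516)² = 0.434 kg·m²; centre at d = 0.264 m, so I = I_cm + Md² gives I = 0.434 + (3.26)(0.264)² = 0.66121 kg·m².
Rectangular plate: I_cm = (1/12)M(a²+b²) = (1/12)(4.07)[(0.285)² + (0.275)²] = 0.053198 kg·m²; centre at d = 0.238 m, so I = I_cm + Md² gives I = 0.053198 + (4.07)(0.238)² = 0.28374 kg·m².
Solid disk: I_cm = (1/2)MR² = (1/2)(1.8)(0.547)² = 0.26929 kg·m²; centre at d = 0.394 m, so I = I_cm + Md² gives I = 0.26929 + (1.8)(0.394)² = 0.54871 kg·m².
Total I = 0.66121 + 0.28374 + 0.54871 = 1.4937 kg·m².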